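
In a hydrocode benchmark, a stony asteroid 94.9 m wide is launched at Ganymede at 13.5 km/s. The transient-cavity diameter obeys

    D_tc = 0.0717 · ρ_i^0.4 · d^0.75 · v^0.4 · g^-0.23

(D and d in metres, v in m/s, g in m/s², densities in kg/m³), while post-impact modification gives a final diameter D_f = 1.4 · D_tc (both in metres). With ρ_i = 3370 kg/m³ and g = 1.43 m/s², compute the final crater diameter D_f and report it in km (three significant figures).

D_f ≈ 3.25 km

v = 13500 m/s.
ρ_i^0.4 = 3370^0.4 = 25.77
d^0.75 = 94.9^0.75 = 30.41
v^0.4 = 13500^0.4 = 44.89
g^-0.23 = 1.43^-0.23 = 0.9210
D_tc = 0.0717 × 25.77 × 30.41 × 44.89 × 0.9210 = 2323 m
D_f = 1.4 × 2323 = 3252 m
     = 3.252 km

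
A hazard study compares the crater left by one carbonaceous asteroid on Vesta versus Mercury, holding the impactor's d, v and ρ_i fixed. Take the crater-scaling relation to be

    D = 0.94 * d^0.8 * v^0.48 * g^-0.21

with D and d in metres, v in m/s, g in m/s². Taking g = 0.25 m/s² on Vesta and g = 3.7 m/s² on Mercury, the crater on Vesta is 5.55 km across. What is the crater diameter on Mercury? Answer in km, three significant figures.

All impactor-dependent factors cancel in the ratio, leaving D_Mercury/D_Vesta = (g_Mercury/g_Vesta)^-0.21.
(3.7/0.25)^-0.21 = 14.80^-0.21 = 0.5679
D_Mercury = 0.5679 × 5.55 km = 3.15 km

D ≈ 3.15 km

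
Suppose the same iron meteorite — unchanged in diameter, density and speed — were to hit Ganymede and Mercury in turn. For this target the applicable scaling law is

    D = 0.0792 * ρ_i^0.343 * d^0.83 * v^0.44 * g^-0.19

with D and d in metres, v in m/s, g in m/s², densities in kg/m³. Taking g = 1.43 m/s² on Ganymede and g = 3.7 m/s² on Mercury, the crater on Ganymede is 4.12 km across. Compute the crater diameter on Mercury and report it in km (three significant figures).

D ≈ 3.44 km

All impactor-dependent factors cancel in the ratio, leaving D_Mercury/D_Ganymede = (g_Mercury/g_Ganymede)^-0.19.
(3.7/1.43)^-0.19 = 2.587^-0.19 = 0.8348
D_Mercury = 0.8348 × 4.12 km = 3.44 km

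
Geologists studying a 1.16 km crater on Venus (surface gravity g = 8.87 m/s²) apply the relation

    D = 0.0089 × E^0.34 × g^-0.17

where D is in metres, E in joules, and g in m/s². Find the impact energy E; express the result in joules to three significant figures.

E ≈ 3.30 × 10^15 J

Rearranging: E = [D / (0.0089 · g^-0.17)]^(1/0.34).
D = 1160 m.
g^-0.17 = 8.87^-0.17 = 0.6900
D / (0.0089 × 0.6900) = 1160 / (6.141 × 10^-3) = 1.889 × 10^5
E = (1.889 × 10^5)^2.9412 = 3.300 × 10^15 J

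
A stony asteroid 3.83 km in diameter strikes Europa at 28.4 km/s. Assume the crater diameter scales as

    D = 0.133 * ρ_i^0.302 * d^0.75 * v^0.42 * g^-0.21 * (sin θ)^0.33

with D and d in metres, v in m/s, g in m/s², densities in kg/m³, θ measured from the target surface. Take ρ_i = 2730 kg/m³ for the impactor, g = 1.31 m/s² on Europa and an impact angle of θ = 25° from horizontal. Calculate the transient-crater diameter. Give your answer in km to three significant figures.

D ≈ 37.3 km

In SI units: d = 3830 m, v = 28400 m/s.
ρ_i^0.302 = 2730^0.302 = 10.91
d^0.75 = 3830^0.75 = 486.9
v^0.42 = 28400^0.42 = 74.20
g^-0.21 = 1.31^-0.21 = 0.9449
(sin 25°)^0.33 = 0.4226^0.33 = 0.7526
D = 0.133 × 10.91 × 486.9 × 74.20 × 0.9449 × 0.7526 = 37280 m
   = 37.28 km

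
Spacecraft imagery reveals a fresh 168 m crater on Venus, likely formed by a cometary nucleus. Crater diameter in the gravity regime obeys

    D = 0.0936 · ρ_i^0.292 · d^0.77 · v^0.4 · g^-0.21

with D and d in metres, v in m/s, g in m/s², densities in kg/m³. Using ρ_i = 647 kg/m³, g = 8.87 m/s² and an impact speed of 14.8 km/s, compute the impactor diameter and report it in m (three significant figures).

d ≈ 17.9 m

Rearranging for d: d = [D / (0.0936 · 647^0.292 · 14800^0.4 · 8.87^-0.21)]^(1/0.77).
647^0.292 = 6.619
14800^0.4 = 46.57
8.87^-0.21 = 0.6323
Denominator = 0.0936 × 6.619 × 46.57 × 0.6323 = 18.24
D / 18.24 = 168 / 18.24 = 9.211
d = 9.211^(1/0.77) = 9.211^1.2987 = 17.88 m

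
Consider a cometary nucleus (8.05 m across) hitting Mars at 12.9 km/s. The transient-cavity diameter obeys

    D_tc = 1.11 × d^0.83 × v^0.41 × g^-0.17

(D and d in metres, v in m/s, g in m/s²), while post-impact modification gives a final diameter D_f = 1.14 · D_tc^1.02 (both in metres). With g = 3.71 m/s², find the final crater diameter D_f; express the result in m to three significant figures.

D_f ≈ 309 m

v = 12900 m/s.
d^0.83 = 8.05^0.83 = 5.647
v^0.41 = 12900^0.41 = 48.46
g^-0.17 = 3.71^-0.17 = 0.8002
D_tc = 1.11 × 5.647 × 48.46 × 0.8002 = 243.1 m
D_f = 1.14 × (243.1)^1.02 = 309.3 m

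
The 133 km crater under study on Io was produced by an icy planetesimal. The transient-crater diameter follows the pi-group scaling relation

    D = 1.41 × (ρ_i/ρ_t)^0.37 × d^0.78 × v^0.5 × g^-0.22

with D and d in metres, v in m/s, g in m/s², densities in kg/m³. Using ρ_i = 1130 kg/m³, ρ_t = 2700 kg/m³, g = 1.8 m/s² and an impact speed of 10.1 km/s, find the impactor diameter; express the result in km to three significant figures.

d ≈ 11.5 km

Rearranging for d: d = [D / (1.41 · (1130/2700)^0.37 · 10100^0.5 · 1.8^-0.22)]^(1/0.78).
D = 133000 m.
(1130/2700)^0.37 = 0.7245
10100^0.5 = 100.5
1.8^-0.22 = 0.8787
Denominator = 1.41 × 0.7245 × 100.5 × 0.8787 = 90.21
D / 90.21 = 133000 / 90.21 = 1474
d = 1474^(1/0.78) = 1474^1.2821 = 11543 m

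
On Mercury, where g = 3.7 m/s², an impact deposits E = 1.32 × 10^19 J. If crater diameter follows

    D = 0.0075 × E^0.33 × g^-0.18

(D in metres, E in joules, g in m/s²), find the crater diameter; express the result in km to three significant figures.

D ≈ 12.1 km

E^0.33 = (1.32 × 10^19)^0.33 = 2.041 × 10^6
g^-0.18 = 3.7^-0.18 = 0.7902
D = 0.0075 × 2.041 × 10^6 × 0.7902 = 12096 m
   = 12.10 km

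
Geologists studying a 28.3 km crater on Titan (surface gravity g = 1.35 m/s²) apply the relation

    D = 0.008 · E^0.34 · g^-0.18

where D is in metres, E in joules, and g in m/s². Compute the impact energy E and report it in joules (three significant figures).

E ≈ 2.14 × 10^19 J

Rearranging: E = [D / (0.008 · g^-0.18)]^(1/0.34).
D = 28300 m.
g^-0.18 = 1.35^-0.18 = 0.9474
D / (0.008 × 0.9474) = 28300 / (7.579 × 10^-3) = 3.734 × 10^6
E = (3.734 × 10^6)^2.9412 = 2.138 × 10^19 J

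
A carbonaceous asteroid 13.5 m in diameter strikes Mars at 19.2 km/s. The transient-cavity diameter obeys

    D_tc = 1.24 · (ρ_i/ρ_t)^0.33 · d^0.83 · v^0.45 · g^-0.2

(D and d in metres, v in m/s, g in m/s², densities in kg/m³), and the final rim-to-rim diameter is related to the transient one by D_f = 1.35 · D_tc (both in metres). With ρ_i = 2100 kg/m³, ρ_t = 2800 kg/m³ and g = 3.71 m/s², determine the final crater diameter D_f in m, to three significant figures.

v = 19200 m/s.
(ρ_i/ρ_t)^0.33 = (2100/2800)^0.33 = 0.9094
d^0.83 = 13.5^0.83 = 8.673
v^0.45 = 19200^0.45 = 84.62
g^-0.2 = 3.71^-0.2 = 0.7694
D_tc = 1.24 × 0.9094 × 8.673 × 84.62 × 0.7694 = 636.8 m
D_f = 1.35 × 636.8 = 859.7 m

D_f ≈ 860 m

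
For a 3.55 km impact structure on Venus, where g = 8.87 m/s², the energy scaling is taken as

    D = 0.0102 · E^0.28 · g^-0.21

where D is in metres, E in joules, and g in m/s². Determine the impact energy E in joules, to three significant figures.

E ≈ 3.18 × 10^20 J

Rearranging: E = [D / (0.0102 · g^-0.21)]^(1/0.28).
D = 3550 m.
g^-0.21 = 8.87^-0.21 = 0.6323
D / (0.0102 × 0.6323) = 3550 / (6.449 × 10^-3) = 5.505 × 10^5
E = (5.505 × 10^5)^3.5714 = 3.181 × 10^20 J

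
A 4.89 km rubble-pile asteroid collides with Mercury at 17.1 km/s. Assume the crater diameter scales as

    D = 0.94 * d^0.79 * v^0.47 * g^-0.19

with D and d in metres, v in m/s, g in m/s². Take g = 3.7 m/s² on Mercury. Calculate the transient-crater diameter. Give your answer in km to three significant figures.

D ≈ 58.8 km

In SI units: d = 4890 m, v = 17100 m/s.
d^0.79 = 4890^0.79 = 821.4
v^0.47 = 17100^0.47 = 97.61
g^-0.19 = 3.7^-0.19 = 0.7799
D = 0.94 × 821.4 × 97.61 × 0.7799 = 58778 m
   = 58.78 km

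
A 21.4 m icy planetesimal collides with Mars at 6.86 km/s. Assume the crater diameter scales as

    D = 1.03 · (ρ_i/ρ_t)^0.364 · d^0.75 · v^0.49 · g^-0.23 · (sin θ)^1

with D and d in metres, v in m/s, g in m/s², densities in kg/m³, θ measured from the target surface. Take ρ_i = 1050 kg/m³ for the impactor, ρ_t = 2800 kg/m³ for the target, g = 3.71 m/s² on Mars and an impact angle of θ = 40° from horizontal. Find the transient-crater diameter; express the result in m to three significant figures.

In SI units: v = 6860 m/s.
(ρ_i/ρ_t)^0.364 = (1050/2800)^0.364 = 0.6998
d^0.75 = 21.4^0.75 = 9.950
v^0.49 = 6860^0.49 = 75.82
g^-0.23 = 3.71^-0.23 = 0.7397
(sin 40°)^1 = 0.6428^1 = 0.6428
D = 1.03 × 0.6998 × 9.950 × 75.82 × 0.7397 × 0.6428 = 258.6 m

D ≈ 259 m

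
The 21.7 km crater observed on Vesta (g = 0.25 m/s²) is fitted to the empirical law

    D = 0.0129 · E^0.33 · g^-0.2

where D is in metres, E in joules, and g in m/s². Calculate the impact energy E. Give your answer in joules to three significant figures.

E ≈ 3.17 × 10^18 J

Rearranging: E = [D / (0.0129 · g^-0.2)]^(1/0.33).
D = 21700 m.
g^-0.2 = 0.25^-0.2 = 1.320
D / (0.0129 × 1.320) = 21700 / (0.01703) = 1.274 × 10^6
E = (1.274 × 10^6)^3.0303 = 3.166 × 10^18 J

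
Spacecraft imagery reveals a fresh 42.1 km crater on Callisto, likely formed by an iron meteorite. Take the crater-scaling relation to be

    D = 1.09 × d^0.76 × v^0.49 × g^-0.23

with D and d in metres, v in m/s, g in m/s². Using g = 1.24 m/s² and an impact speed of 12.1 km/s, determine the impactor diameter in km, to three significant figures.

d ≈ 2.70 km

Rearranging for d: d = [D / (1.09 · 12100^0.49 · 1.24^-0.23)]^(1/0.76).
D = 42100 m.
12100^0.49 = 100.1
1.24^-0.23 = 0.9517
Denominator = 1.09 × 100.1 × 0.9517 = 103.8
D / 103.8 = 42100 / 103.8 = 405.6
d = 405.6^(1/0.76) = 405.6^1.3158 = 2702 m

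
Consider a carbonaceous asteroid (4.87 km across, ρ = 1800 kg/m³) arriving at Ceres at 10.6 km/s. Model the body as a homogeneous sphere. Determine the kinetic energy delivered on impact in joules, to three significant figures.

E ≈ 6.12 × 10^21 J

d = 4870 m; v = 10600 m/s.
Mass m = (π/6) ρ d³ = (π/6) × 1800 × (4870)³ = 1.089 × 10^14 kg
E = ½ m v² = 0.5 × 1.089 × 10^14 × (10600)² = 6.118 × 10^21 J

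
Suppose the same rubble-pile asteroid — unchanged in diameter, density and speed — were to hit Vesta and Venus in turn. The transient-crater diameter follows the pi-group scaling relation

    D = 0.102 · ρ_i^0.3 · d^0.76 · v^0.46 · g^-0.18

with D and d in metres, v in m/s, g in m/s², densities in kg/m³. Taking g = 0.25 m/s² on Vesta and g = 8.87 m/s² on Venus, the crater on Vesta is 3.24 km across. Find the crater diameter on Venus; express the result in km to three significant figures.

D ≈ 1.70 km

All impactor-dependent factors cancel in the ratio, leaving D_Venus/D_Vesta = (g_Venus/g_Vesta)^-0.18.
(8.87/0.25)^-0.18 = 35.48^-0.18 = 0.5260
D_Venus = 0.5260 × 3.24 km = 1.70 km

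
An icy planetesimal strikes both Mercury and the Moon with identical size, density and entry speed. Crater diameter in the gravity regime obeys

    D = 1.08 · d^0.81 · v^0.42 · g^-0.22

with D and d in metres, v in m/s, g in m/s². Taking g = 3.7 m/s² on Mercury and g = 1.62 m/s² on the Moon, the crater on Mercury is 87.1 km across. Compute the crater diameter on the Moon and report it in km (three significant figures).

D ≈ 104 km

All impactor-dependent factors cancel in the ratio, leaving D_Moon/D_Mercury = (g_Moon/g_Mercury)^-0.22.
(1.62/3.7)^-0.22 = 0.4378^-0.22 = 1.199
D_Moon = 1.199 × 87.1 km = 104 km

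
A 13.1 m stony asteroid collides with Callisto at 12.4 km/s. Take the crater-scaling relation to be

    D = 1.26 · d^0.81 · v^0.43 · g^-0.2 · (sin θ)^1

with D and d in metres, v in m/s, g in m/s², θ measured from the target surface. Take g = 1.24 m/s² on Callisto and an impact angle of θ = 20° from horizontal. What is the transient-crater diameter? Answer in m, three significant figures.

D ≈ 191 m

In SI units: v = 12400 m/s.
d^0.81 = 13.1^0.81 = 8.035
v^0.43 = 12400^0.43 = 57.57
g^-0.2 = 1.24^-0.2 = 0.9579
(sin 20°)^1 = 0.3420^1 = 0.3420
D = 1.26 × 8.035 × 57.57 × 0.9579 × 0.3420 = 190.9 m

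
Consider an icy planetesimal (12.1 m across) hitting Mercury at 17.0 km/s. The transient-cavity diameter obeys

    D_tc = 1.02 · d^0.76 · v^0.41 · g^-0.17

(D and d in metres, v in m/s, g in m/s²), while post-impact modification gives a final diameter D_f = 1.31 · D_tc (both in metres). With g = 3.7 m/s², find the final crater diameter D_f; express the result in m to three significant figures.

v = 17000 m/s.
d^0.76 = 12.1^0.76 = 6.651
v^0.41 = 17000^0.41 = 54.26
g^-0.17 = 3.7^-0.17 = 0.8006
D_tc = 1.02 × 6.651 × 54.26 × 0.8006 = 294.7 m
D_f = 1.31 × 294.7 = 386.1 m

D_f ≈ 386 m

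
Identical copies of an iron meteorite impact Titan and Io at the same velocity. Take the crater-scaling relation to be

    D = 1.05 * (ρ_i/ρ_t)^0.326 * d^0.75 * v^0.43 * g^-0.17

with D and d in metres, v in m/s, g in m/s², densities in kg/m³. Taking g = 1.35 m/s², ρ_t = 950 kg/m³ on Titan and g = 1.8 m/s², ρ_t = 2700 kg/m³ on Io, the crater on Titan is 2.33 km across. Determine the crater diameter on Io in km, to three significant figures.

D ≈ 1.58 km

The impactor-only factors (d, v, ρ_i) cancel in the ratio, leaving D_Io/D_Titan = (g_Io/g_Titan)^-0.17 · (ρ_t,Titan/ρ_t,Io)^0.326.
(1.8/1.35)^-0.17 = 1.333^-0.17 = 0.9523
(950/2700)^0.326 = 0.3519^0.326 = 0.7114
Ratio = 0.9523 × 0.7114 = 0.6775
D_Io = 0.6775 × 2.33 km = 1.58 km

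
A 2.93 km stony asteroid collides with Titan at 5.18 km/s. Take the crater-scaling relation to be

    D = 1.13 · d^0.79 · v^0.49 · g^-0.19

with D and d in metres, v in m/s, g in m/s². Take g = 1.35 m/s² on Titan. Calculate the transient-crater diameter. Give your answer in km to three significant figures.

D ≈ 38.7 km

In SI units: d = 2930 m, v = 5180 m/s.
d^0.79 = 2930^0.79 = 548.1
v^0.49 = 5180^0.49 = 66.07
g^-0.19 = 1.35^-0.19 = 0.9446
D = 1.13 × 548.1 × 66.07 × 0.9446 = 38654 m
   = 38.65 km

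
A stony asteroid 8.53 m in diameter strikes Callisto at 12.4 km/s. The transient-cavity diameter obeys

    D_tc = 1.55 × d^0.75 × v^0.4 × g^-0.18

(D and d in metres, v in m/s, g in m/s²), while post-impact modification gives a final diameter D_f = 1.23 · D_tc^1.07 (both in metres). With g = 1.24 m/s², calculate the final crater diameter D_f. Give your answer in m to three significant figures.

D_f ≈ 595 m

v = 12400 m/s.
d^0.75 = 8.53^0.75 = 4.991
v^0.4 = 12400^0.4 = 43.39
g^-0.18 = 1.24^-0.18 = 0.9620
D_tc = 1.55 × 4.991 × 43.39 × 0.9620 = 322.9 m
D_f = 1.23 × (322.9)^1.07 = 595.1 m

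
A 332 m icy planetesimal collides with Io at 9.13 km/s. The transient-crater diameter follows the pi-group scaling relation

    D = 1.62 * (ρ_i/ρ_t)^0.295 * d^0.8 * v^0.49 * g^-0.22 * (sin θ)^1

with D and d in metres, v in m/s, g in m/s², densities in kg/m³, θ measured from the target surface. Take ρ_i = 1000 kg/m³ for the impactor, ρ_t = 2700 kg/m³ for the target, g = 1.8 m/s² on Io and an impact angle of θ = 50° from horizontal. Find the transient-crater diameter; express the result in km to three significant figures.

D ≈ 7.38 km

In SI units: v = 9130 m/s.
(ρ_i/ρ_t)^0.295 = (1000/2700)^0.295 = 0.7460
d^0.8 = 332^0.8 = 104.0
v^0.49 = 9130^0.49 = 87.22
g^-0.22 = 1.8^-0.22 = 0.8787
(sin 50°)^1 = 0.7660^1 = 0.7660
D = 1.62 × 0.7460 × 104.0 × 87.22 × 0.8787 × 0.7660 = 7379 m
   = 7.379 km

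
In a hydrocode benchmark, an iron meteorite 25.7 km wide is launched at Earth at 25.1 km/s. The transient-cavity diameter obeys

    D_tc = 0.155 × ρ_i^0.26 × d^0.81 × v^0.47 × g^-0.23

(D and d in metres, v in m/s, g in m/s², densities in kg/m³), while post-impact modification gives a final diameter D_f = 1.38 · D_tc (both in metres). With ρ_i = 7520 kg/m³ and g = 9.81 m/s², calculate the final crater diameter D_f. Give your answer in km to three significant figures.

D_f ≈ 562 km

In SI: d = 25700 m, v = 25100 m/s.
ρ_i^0.26 = 7520^0.26 = 10.18
d^0.81 = 25700^0.81 = 3733
v^0.47 = 25100^0.47 = 116.9
g^-0.23 = 9.81^-0.23 = 0.5914
D_tc = 0.155 × 10.18 × 3733 × 116.9 × 0.5914 = 4.072 × 10^5 m
D_f = 1.38 × 4.072 × 10^5 = 5.619 × 10^5 m
     = 561.9 km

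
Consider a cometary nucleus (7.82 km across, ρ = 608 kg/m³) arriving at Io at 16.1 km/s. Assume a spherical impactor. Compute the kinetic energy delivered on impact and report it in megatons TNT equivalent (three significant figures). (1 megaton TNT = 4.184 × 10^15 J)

E ≈ 4.72 × 10^6 Mt TNT

d = 7820 m; v = 16100 m/s.
Mass m = (π/6) ρ d³ = (π/6) × 608 × (7820)³ = 1.522 × 10^14 kg
E = ½ m v² = 0.5 × 1.522 × 10^14 × (16100)² = 1.973 × 10^22 J
   = 1.973 × 10^22 / 4.184×10^15 = 4.716 × 10^6 Mt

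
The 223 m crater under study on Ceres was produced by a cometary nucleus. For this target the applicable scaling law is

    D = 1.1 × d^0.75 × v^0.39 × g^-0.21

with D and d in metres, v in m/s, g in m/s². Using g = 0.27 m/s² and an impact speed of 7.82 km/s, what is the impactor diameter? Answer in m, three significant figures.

d ≈ 7.80 m

Rearranging for d: d = [D / (1.1 · 7820^0.39 · 0.27^-0.21)]^(1/0.75).
7820^0.39 = 32.99
0.27^-0.21 = 1.316
Denominator = 1.1 × 32.99 × 1.316 = 47.76
D / 47.76 = 223 / 47.76 = 4.669
d = 4.669^(1/0.75) = 4.669^1.3333 = 7.803 m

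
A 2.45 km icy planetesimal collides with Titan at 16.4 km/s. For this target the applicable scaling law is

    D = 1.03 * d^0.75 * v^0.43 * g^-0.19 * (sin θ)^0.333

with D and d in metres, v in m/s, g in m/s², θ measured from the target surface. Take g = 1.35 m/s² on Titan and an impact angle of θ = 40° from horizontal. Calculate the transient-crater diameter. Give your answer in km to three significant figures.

D ≈ 19.0 km

In SI units: d = 2450 m, v = 16400 m/s.
d^0.75 = 2450^0.75 = 348.2
v^0.43 = 16400^0.43 = 64.92
g^-0.19 = 1.35^-0.19 = 0.9446
(sin 40°)^0.333 = 0.6428^0.333 = 0.8632
D = 1.03 × 348.2 × 64.92 × 0.9446 × 0.8632 = 18985 m
   = 18.98 km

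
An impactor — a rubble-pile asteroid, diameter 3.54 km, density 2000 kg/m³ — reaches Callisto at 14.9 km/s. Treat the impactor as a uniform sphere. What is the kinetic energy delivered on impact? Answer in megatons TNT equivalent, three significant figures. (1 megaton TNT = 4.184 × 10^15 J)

d = 3540 m; v = 14900 m/s.
Mass m = (π/6) ρ d³ = (π/6) × 2000 × (3540)³ = 4.646 × 10^13 kg
E = ½ m v² = 0.5 × 4.646 × 10^13 × (14900)² = 5.157 × 10^21 J
   = 5.157 × 10^21 / 4.184×10^15 = 1.233 × 10^6 Mt

E ≈ 1.23 × 10^6 Mt TNT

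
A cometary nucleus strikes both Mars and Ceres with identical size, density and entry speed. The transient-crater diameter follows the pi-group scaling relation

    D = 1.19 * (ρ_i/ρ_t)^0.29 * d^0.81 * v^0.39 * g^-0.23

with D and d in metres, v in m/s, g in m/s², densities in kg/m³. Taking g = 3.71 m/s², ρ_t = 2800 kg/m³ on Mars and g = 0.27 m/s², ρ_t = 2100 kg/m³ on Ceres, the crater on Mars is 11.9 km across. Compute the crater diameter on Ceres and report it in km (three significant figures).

D ≈ 23.6 km

The impactor-only factors (d, v, ρ_i) cancel in the ratio, leaving D_Ceres/D_Mars = (g_Ceres/g_Mars)^-0.23 · (ρ_t,Mars/ρ_t,Ceres)^0.29.
(0.27/3.71)^-0.23 = 0.07278^-0.23 = 1.827
(2800/2100)^0.29 = 1.333^0.29 = 1.087
Ratio = 1.827 × 1.087 = 1.986
D_Ceres = 1.986 × 11.9 km = 23.6 km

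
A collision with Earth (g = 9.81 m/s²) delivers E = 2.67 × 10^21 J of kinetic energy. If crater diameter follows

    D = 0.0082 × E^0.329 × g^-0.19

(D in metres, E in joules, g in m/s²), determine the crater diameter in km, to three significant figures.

D ≈ 59.5 km

E^0.329 = (2.67 × 10^21)^0.329 = 1.120 × 10^7
g^-0.19 = 9.81^-0.19 = 0.6480
D = 0.0082 × 1.120 × 10^7 × 0.6480 = 59512 m
   = 59.51 km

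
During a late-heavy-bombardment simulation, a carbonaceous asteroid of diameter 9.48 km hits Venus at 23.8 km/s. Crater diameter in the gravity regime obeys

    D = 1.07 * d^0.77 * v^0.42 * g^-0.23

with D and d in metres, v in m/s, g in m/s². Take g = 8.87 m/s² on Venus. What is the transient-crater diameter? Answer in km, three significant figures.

In SI units: d = 9480 m, v = 23800 m/s.
d^0.77 = 9480^0.77 = 1154
v^0.42 = 23800^0.42 = 68.89
g^-0.23 = 8.87^-0.23 = 0.6053
D = 1.07 × 1154 × 68.89 × 0.6053 = 51489 m
   = 51.49 km

D ≈ 51.5 km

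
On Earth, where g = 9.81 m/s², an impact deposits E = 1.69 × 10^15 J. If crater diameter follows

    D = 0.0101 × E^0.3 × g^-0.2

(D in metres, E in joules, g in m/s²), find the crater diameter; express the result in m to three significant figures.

D ≈ 237 m

E^0.3 = (1.69 × 10^15)^0.3 = 3.701 × 10^4
g^-0.2 = 9.81^-0.2 = 0.6334
D = 0.0101 × 3.701 × 10^4 × 0.6334 = 236.8 m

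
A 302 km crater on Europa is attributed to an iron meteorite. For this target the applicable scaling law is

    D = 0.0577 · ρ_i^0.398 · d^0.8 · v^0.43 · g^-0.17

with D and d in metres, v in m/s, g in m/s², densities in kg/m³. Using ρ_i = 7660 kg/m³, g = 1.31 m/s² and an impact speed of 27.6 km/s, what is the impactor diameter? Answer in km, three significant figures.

d ≈ 12.7 km

Rearranging for d: d = [D / (0.0577 · 7660^0.398 · 27600^0.43 · 1.31^-0.17)]^(1/0.8).
D = 302000 m.
7660^0.398 = 35.15
27600^0.43 = 81.21
1.31^-0.17 = 0.9551
Denominator = 0.0577 × 35.15 × 81.21 × 0.9551 = 157.3
D / 157.3 = 302000 / 157.3 = 1920
d = 1920^(1/0.8) = 1920^1.25 = 12709 m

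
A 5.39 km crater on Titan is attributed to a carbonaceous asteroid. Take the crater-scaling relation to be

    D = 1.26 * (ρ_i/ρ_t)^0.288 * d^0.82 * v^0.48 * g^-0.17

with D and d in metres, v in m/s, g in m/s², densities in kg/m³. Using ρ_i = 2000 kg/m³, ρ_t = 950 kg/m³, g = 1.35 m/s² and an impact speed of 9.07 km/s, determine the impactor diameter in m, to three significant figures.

Rearranging for d: d = [D / (1.26 · (2000/950)^0.288 · 9070^0.48 · 1.35^-0.17)]^(1/0.82).
D = 5390 m.
(2000/950)^0.288 = 1.239
9070^0.48 = 79.37
1.35^-0.17 = 0.9503
Denominator = 1.26 × 1.239 × 79.37 × 0.9503 = 117.7
D / 117.7 = 5390 / 117.7 = 45.79
d = 45.79^(1/0.82) = 45.79^1.2195 = 106.0 m

d ≈ 106 m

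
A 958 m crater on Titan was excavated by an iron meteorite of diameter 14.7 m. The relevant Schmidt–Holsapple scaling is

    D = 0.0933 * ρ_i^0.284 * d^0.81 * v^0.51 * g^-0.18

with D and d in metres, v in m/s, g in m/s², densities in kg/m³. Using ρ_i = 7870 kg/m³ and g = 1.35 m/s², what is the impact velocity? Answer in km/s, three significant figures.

Rearranging for v: v = [D / (0.0933 · 7870^0.284 · 14.7^0.81 · 1.35^-0.18)]^(1/0.51).
7870^0.284 = 12.78
14.7^0.81 = 8.821
1.35^-0.18 = 0.9474
Denominator = 0.0933 × 12.78 × 8.821 × 0.9474 = 9.965
D / 9.965 = 958 / 9.965 = 96.14
v = 96.14^(1/0.51) = 96.14^1.9608 = 7728 m/s

v ≈ 7.73 km/s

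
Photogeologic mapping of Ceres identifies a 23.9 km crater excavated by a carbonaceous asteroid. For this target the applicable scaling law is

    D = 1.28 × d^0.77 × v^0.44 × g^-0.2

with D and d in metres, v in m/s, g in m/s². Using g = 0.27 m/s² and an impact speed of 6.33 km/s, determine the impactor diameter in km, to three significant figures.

d ≈ 1.69 km

Rearranging for d: d = [D / (1.28 · 6330^0.44 · 0.27^-0.2)]^(1/0.77).
D = 23900 m.
6330^0.44 = 47.06
0.27^-0.2 = 1.299
Denominator = 1.28 × 47.06 × 1.299 = 78.25
D / 78.25 = 23900 / 78.25 = 305.4
d = 305.4^(1/0.77) = 305.4^1.2987 = 1687 m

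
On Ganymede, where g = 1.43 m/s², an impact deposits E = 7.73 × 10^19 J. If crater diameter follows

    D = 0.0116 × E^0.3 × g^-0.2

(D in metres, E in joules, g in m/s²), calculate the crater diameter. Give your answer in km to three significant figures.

D ≈ 10.0 km

E^0.3 = (7.73 × 10^19)^0.3 = 9.257 × 10^5
g^-0.2 = 1.43^-0.2 = 0.9310
D = 0.0116 × 9.257 × 10^5 × 0.9310 = 9997 m
   = 9.997 km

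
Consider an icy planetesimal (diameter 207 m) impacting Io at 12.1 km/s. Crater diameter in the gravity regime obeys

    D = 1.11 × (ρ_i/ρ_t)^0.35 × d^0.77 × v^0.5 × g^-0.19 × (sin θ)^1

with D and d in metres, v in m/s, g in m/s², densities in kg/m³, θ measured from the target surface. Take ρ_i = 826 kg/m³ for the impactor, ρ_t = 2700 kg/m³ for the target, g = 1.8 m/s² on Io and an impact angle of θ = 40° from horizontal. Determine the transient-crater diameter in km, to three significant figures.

In SI units: v = 12100 m/s.
(ρ_i/ρ_t)^0.35 = (826/2700)^0.35 = 0.6606
d^0.77 = 207^0.77 = 60.72
v^0.5 = 12100^0.5 = 110.0
g^-0.19 = 1.8^-0.19 = 0.8943
(sin 40°)^1 = 0.6428^1 = 0.6428
D = 1.11 × 0.6606 × 60.72 × 110.0 × 0.8943 × 0.6428 = 2815 m
   = 2.815 km

D ≈ 2.82 km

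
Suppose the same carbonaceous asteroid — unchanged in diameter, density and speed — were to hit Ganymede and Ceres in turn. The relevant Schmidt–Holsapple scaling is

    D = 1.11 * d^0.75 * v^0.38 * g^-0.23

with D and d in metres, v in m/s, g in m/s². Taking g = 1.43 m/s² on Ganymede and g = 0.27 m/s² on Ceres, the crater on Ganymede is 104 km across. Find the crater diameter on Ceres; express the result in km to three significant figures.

All impactor-dependent factors cancel in the ratio, leaving D_Ceres/D_Ganymede = (g_Ceres/g_Ganymede)^-0.23.
(0.27/1.43)^-0.23 = 0.1888^-0.23 = 1.467
D_Ceres = 1.467 × 104 km = 153 km

D ≈ 153 km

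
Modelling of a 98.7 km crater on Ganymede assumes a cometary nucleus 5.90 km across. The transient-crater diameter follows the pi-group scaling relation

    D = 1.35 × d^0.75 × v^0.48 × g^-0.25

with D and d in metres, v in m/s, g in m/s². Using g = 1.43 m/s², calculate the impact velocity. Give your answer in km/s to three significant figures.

Rearranging for v: v = [D / (1.35 · 5900^0.75 · 1.43^-0.25)]^(1/0.48).
D = 98700 m.
5900^0.75 = 673.2
1.43^-0.25 = 0.9145
Denominator = 1.35 × 673.2 × 0.9145 = 831.1
D / 831.1 = 98700 / 831.1 = 118.8
v = 118.8^(1/0.48) = 118.8^2.0833 = 21012 m/s

v ≈ 21.0 km/s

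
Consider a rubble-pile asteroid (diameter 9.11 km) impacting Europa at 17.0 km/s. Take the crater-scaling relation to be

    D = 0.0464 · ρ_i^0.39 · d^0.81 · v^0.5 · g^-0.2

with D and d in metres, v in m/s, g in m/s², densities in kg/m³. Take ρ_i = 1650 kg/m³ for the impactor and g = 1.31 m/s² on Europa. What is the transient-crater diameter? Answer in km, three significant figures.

D ≈ 166 km

In SI units: d = 9110 m, v = 17000 m/s.
ρ_i^0.39 = 1650^0.39 = 17.98
d^0.81 = 9110^0.81 = 1611
v^0.5 = 17000^0.5 = 130.4
g^-0.2 = 1.31^-0.2 = 0.9474
D = 0.0464 × 17.98 × 1611 × 130.4 × 0.9474 = 1.660 × 10^5 m
   = 166.0 km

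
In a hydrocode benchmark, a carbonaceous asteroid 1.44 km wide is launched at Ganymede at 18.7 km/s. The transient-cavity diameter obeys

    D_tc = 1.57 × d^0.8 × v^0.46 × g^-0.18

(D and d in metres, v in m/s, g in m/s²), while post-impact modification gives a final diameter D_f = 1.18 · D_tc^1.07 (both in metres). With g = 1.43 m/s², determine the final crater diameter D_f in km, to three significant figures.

D_f ≈ 114 km

In SI: d = 1440 m, v = 18700 m/s.
d^0.8 = 1440^0.8 = 336.3
v^0.46 = 18700^0.46 = 92.27
g^-0.18 = 1.43^-0.18 = 0.9376
D_tc = 1.57 × 336.3 × 92.27 × 0.9376 = 45680 m
D_f = 1.18 × (45680)^1.07 = 1.142 × 10^5 m
     = 114.2 km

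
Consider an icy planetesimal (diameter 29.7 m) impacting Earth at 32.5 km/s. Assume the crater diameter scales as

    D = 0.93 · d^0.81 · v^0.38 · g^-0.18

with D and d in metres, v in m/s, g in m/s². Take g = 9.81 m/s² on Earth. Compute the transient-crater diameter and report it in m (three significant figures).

In SI units: v = 32500 m/s.
d^0.81 = 29.7^0.81 = 15.59
v^0.38 = 32500^0.38 = 51.82
g^-0.18 = 9.81^-0.18 = 0.6630
D = 0.93 × 15.59 × 51.82 × 0.6630 = 498.1 m

D ≈ 498 m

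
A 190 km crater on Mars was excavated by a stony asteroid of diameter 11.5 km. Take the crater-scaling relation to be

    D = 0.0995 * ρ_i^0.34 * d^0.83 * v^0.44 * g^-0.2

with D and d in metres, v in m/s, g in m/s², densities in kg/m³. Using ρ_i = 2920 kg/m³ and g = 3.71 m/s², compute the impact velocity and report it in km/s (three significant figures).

Rearranging for v: v = [D / (0.0995 · 2920^0.34 · 11500^0.83 · 3.71^-0.2)]^(1/0.44).
D = 190000 m.
2920^0.34 = 15.07
11500^0.83 = 2346
3.71^-0.2 = 0.7694
Denominator = 0.0995 × 15.07 × 2346 × 0.7694 = 2707
D / 2707 = 190000 / 2707 = 70.19
v = 70.19^(1/0.44) = 70.19^2.2727 = 15705 m/s

v ≈ 15.7 km/s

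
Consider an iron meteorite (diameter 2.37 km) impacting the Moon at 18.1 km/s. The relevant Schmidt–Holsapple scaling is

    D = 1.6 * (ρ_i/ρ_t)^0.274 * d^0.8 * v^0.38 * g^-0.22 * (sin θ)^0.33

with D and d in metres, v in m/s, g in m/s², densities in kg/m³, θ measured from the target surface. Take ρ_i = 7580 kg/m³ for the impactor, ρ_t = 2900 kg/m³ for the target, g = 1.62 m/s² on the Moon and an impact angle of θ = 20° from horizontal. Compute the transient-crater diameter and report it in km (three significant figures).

In SI units: d = 2370 m, v = 18100 m/s.
(ρ_i/ρ_t)^0.274 = (7580/2900)^0.274 = 1.301
d^0.8 = 2370^0.8 = 501.0
v^0.38 = 18100^0.38 = 41.49
g^-0.22 = 1.62^-0.22 = 0.8993
(sin 20°)^0.33 = 0.3420^0.33 = 0.7018
D = 1.6 × 1.301 × 501.0 × 41.49 × 0.8993 × 0.7018 = 27308 m
   = 27.31 km

D ≈ 27.3 km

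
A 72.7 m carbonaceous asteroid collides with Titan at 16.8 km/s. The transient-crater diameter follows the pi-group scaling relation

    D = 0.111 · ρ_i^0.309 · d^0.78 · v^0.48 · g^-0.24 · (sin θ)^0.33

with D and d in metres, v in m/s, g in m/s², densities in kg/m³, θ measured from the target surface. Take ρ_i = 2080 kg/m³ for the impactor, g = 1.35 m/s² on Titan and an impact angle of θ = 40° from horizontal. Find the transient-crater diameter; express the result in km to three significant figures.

D ≈ 2.86 km

In SI units: v = 16800 m/s.
ρ_i^0.309 = 2080^0.309 = 10.60
d^0.78 = 72.7^0.78 = 28.31
v^0.48 = 16800^0.48 = 106.7
g^-0.24 = 1.35^-0.24 = 0.9305
(sin 40°)^0.33 = 0.6428^0.33 = 0.8643
D = 0.111 × 10.60 × 28.31 × 106.7 × 0.9305 × 0.8643 = 2858 m
   = 2.858 km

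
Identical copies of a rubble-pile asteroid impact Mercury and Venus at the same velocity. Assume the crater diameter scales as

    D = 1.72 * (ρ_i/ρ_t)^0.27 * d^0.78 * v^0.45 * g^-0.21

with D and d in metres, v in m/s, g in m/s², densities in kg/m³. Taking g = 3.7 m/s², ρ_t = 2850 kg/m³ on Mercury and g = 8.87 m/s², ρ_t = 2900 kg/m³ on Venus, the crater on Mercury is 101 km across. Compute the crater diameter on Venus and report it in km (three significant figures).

The impactor-only factors (d, v, ρ_i) cancel in the ratio, leaving D_Venus/D_Mercury = (g_Venus/g_Mercury)^-0.21 · (ρ_t,Mercury/ρ_t,Venus)^0.27.
(8.87/3.7)^-0.21 = 2.397^-0.21 = 0.8323
(2850/2900)^0.27 = 0.9828^0.27 = 0.9953
Ratio = 0.8323 × 0.9953 = 0.8284
D_Venus = 0.8284 × 101 km = 83.7 km

D ≈ 83.7 km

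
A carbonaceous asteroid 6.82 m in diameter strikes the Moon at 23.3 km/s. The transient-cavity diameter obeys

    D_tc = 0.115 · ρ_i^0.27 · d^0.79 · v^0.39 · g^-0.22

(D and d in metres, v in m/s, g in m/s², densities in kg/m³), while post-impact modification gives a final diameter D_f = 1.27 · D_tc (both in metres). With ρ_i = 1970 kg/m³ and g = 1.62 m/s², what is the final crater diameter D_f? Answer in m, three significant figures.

D_f ≈ 234 m

v = 23300 m/s.
ρ_i^0.27 = 1970^0.27 = 7.754
d^0.79 = 6.82^0.79 = 4.557
v^0.39 = 23300^0.39 = 50.50
g^-0.22 = 1.62^-0.22 = 0.8993
D_tc = 0.115 × 7.754 × 4.557 × 50.50 × 0.8993 = 184.5 m
D_f = 1.27 × 184.5 = 234.3 m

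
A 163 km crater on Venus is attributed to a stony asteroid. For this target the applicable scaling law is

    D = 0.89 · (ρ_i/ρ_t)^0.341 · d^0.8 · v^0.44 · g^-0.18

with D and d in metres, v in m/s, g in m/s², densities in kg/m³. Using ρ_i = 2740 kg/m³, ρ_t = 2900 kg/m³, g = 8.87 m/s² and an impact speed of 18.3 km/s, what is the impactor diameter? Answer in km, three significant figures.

d ≈ 28.7 km

Rearranging for d: d = [D / (0.89 · (2740/2900)^0.341 · 18300^0.44 · 8.87^-0.18)]^(1/0.8).
D = 163000 m.
(2740/2900)^0.341 = 0.9808
18300^0.44 = 75.07
8.87^-0.18 = 0.6751
Denominator = 0.89 × 0.9808 × 75.07 × 0.6751 = 44.24
D / 44.24 = 163000 / 44.24 = 3684
d = 3684^(1/0.8) = 3684^1.25 = 28701 m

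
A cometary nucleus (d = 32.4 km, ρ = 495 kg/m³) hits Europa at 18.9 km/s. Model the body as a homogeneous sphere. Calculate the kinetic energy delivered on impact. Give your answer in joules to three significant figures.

E ≈ 1.57 × 10^24 J

d = 32400 m; v = 18900 m/s.
Mass m = (π/6) ρ d³ = (π/6) × 495 × (32400)³ = 8.815 × 10^15 kg
E = ½ m v² = 0.5 × 8.815 × 10^15 × (18900)² = 1.574 × 10^24 J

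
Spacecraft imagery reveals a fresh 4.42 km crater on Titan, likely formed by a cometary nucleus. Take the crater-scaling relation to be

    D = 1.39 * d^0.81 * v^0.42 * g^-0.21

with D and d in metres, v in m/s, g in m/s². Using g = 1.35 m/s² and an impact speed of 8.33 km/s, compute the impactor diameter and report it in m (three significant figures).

Rearranging for d: d = [D / (1.39 · 8330^0.42 · 1.35^-0.21)]^(1/0.81).
D = 4420 m.
8330^0.42 = 44.33
1.35^-0.21 = 0.9389
Denominator = 1.39 × 44.33 × 0.9389 = 57.85
D / 57.85 = 4420 / 57.85 = 76.40
d = 76.40^(1/0.81) = 76.40^1.2346 = 211.3 m

d ≈ 211 m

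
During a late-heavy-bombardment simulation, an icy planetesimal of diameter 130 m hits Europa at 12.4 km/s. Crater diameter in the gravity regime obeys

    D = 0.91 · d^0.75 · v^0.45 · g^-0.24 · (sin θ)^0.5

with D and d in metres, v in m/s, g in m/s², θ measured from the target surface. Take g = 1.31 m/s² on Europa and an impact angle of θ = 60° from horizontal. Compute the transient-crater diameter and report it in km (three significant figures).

In SI units: v = 12400 m/s.
d^0.75 = 130^0.75 = 38.50
v^0.45 = 12400^0.45 = 69.51
g^-0.24 = 1.31^-0.24 = 0.9372
(sin 60°)^0.5 = 0.8660^0.5 = 0.9306
D = 0.91 × 38.50 × 69.51 × 0.9372 × 0.9306 = 2124 m
   = 2.124 km

D ≈ 2.12 km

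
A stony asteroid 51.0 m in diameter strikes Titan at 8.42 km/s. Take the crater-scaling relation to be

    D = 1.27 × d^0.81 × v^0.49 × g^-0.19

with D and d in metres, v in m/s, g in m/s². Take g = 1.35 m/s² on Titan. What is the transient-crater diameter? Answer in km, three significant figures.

In SI units: v = 8420 m/s.
d^0.81 = 51^0.81 = 24.16
v^0.49 = 8420^0.49 = 83.83
g^-0.19 = 1.35^-0.19 = 0.9446
D = 1.27 × 24.16 × 83.83 × 0.9446 = 2430 m
   = 2.430 km

D ≈ 2.43 km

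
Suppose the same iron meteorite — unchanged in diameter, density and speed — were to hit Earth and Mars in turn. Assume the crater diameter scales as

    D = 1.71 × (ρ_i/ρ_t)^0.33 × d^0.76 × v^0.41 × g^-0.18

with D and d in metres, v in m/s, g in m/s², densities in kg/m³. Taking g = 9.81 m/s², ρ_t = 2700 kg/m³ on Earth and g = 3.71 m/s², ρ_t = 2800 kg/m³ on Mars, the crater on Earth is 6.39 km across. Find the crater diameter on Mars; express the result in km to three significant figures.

D ≈ 7.52 km

The impactor-only factors (d, v, ρ_i) cancel in the ratio, leaving D_Mars/D_Earth = (g_Mars/g_Earth)^-0.18 · (ρ_t,Earth/ρ_t,Mars)^0.33.
(3.71/9.81)^-0.18 = 0.3782^-0.18 = 1.191
(2700/2800)^0.33 = 0.9643^0.33 = 0.9881
Ratio = 1.191 × 0.9881 = 1.177
D_Mars = 1.177 × 6.39 km = 7.52 km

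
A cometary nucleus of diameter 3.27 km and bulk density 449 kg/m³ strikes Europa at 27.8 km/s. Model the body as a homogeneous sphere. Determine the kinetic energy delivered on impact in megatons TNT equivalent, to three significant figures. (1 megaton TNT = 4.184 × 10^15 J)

d = 3270 m; v = 27800 m/s.
Mass m = (π/6) ρ d³ = (π/6) × 449 × (3270)³ = 8.220 × 10^12 kg
E = ½ m v² = 0.5 × 8.220 × 10^12 × (27800)² = 3.176 × 10^21 J
   = 3.176 × 10^21 / 4.184×10^15 = 7.591 × 10^5 Mt

E ≈ 7.59 × 10^5 Mt TNT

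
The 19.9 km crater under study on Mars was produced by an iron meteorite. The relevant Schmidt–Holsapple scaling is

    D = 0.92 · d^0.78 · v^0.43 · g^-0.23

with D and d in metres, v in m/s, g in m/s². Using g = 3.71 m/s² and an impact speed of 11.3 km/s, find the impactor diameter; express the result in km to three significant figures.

Rearranging for d: d = [D / (0.92 · 11300^0.43 · 3.71^-0.23)]^(1/0.78).
D = 19900 m.
11300^0.43 = 55.31
3.71^-0.23 = 0.7397
Denominator = 0.92 × 55.31 × 0.7397 = 37.64
D / 37.64 = 19900 / 37.64 = 528.7
d = 528.7^(1/0.78) = 528.7^1.2821 = 3100 m

d ≈ 3.10 km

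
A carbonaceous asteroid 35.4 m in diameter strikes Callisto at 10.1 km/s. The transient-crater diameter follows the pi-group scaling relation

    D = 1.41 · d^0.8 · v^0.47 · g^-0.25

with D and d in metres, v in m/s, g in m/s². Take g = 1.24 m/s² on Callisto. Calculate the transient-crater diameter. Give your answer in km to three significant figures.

In SI units: v = 10100 m/s.
d^0.8 = 35.4^0.8 = 17.35
v^0.47 = 10100^0.47 = 76.21
g^-0.25 = 1.24^-0.25 = 0.9476
D = 1.41 × 17.35 × 76.21 × 0.9476 = 1767 m
   = 1.767 km

D ≈ 1.77 km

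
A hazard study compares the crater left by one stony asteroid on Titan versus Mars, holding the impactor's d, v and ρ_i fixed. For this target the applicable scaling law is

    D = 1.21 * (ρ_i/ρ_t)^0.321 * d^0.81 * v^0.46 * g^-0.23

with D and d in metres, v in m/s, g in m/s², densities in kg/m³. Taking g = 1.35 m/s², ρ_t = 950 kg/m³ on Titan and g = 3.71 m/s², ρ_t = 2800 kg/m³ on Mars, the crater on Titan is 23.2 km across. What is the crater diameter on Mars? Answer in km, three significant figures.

D ≈ 13.0 km

The impactor-only factors (d, v, ρ_i) cancel in the ratio, leaving D_Mars/D_Titan = (g_Mars/g_Titan)^-0.23 · (ρ_t,Titan/ρ_t,Mars)^0.321.
(3.71/1.35)^-0.23 = 2.748^-0.23 = 0.7925
(950/2800)^0.321 = 0.3393^0.321 = 0.7068
Ratio = 0.7925 × 0.7068 = 0.5601
D_Mars = 0.5601 × 23.2 km = 13.0 km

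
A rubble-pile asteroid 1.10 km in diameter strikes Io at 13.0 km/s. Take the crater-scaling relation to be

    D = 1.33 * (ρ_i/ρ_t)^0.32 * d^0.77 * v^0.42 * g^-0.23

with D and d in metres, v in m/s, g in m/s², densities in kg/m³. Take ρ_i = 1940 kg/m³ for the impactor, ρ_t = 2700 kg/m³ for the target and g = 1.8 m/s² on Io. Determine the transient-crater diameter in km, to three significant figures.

D ≈ 12.3 km

In SI units: d = 1100 m, v = 13000 m/s.
(ρ_i/ρ_t)^0.32 = (1940/2700)^0.32 = 0.8996
d^0.77 = 1100^0.77 = 219.7
v^0.42 = 13000^0.42 = 53.44
g^-0.23 = 1.8^-0.23 = 0.8735
D = 1.33 × 0.8996 × 219.7 × 53.44 × 0.8735 = 12270 m
   = 12.27 km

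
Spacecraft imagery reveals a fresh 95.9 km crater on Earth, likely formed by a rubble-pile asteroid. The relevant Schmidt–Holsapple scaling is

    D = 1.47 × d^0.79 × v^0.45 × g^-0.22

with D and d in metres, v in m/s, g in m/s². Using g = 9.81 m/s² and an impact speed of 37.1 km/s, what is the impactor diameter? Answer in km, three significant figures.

Rearranging for d: d = [D / (1.47 · 37100^0.45 · 9.81^-0.22)]^(1/0.79).
D = 95900 m.
37100^0.45 = 113.8
9.81^-0.22 = 0.6051
Denominator = 1.47 × 113.8 × 0.6051 = 101.2
D / 101.2 = 95900 / 101.2 = 947.6
d = 947.6^(1/0.79) = 947.6^1.2658 = 5859 m

d ≈ 5.86 km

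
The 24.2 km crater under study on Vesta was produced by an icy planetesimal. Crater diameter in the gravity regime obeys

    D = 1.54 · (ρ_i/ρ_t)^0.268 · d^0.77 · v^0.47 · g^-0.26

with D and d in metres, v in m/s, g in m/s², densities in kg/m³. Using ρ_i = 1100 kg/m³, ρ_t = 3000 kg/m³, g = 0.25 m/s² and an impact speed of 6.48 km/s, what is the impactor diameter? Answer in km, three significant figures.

d ≈ 1.18 km

Rearranging for d: d = [D / (1.54 · (1100/3000)^0.268 · 6480^0.47 · 0.25^-0.26)]^(1/0.77).
D = 24200 m.
(1100/3000)^0.268 = 0.7642
6480^0.47 = 61.86
0.25^-0.26 = 1.434
Denominator = 1.54 × 0.7642 × 61.86 × 1.434 = 104.4
D / 104.4 = 24200 / 104.4 = 231.8
d = 231.8^(1/0.77) = 231.8^1.2987 = 1179 m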